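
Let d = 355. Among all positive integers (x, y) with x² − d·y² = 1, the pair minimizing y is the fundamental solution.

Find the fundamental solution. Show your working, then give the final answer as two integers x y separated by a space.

954809 50676

√355 → a₀=18, period (1,5,3,3,1,6,1,3,3,5,1,36); ℓ=12 even so k=11
k=0  a_k=18  p_k/q_k = 18/1
…
k=2  a_k=5  p_k/q_k = 113/6
k=3  a_k=3  p_k/q_k = 358/19
…
k=5  a_k=1  p_k/q_k = 1545/82
…
k=7  a_k=1  p_k/q_k = 12002/637
…
k=10  a_k=5  p_k/q_k = 803418/42641
k=11  a_k=1  p_k/q_k = 954809/50676
→ (954809, 50676).  Check: 954809²=911660226481, 355·50676²=911660226480, difference 1.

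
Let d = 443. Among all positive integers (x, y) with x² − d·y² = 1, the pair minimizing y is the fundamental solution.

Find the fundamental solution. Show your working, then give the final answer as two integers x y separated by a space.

442 21

[21; 21,42] for √443; ℓ=2 ⇒ convergent index 1
k=0  a_k=21  p_k/q_k = 21/1
k=1  a_k=21  p_k/q_k = 442/21
fundamental: x₁=442, y₁=21  (since 195364 − 443·441 = 1)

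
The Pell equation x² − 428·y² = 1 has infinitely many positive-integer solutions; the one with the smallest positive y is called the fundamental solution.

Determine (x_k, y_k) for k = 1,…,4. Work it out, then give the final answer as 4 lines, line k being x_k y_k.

1850887 89466
6851565373537 331182912684
25362946559057703751 1225964295417811950
93887896135702420679780737 4538242753705644230486616

[20; 1,2,4,1,5,10,5,1,4,2,1,40] for √428; ℓ=12 ⇒ convergent index 11
step 0: (20, 1)  from 20·(1,0) + (0,1)
…
step 7: (99779, 4823)  from 5·(19571,946) + (1924,93)
…
step 10: (1273708, 61567)  from 2·(577179,27899) + (119350,5769)
step 11: (1850887, 89466)  from 1·(1273708,61567) + (577179,27899)
(x₁, y₁) = (1850887, 89466);  1850887² − 428·89466² = 1 ✓
(1850887+89466√428)^2 = 6851565373537 + 331182912684√428
(1850887+89466√428)^3 = 25362946559057703751 + 1225964295417811950√428
(1850887+89466√428)^4 = 93887896135702420679780737 + 4538242753705644230486616√428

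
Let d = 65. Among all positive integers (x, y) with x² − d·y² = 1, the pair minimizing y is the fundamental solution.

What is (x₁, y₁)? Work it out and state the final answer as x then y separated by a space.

129 16

√65 → a₀=8, period (16); ℓ=1 odd so k=1
a_0=8:  p_0=8·1+0=8,  q_0=8·0+1=1
a_1=16:  p_1=16·8+1=129,  q_1=16·1+0=16
→ (129, 16).  Check: 129²=16641, 65·16²=16640, difference 1.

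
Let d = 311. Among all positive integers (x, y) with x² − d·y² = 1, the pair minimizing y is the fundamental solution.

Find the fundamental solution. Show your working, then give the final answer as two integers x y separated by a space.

16883880 957397

[17; 1,1,1,2,1,…,1,1,34] for √311; ℓ=16 ⇒ convergent index 15
i=0: a=17 ⇒ p=17, q=1
…
i=11: a=1 ⇒ p=1594239, q=90401
…
i=13: a=1 ⇒ p=6159373, q=349266
i=14: a=1 ⇒ p=10724507, q=608131
i=15: a=1 ⇒ p=16883880, q=957397
→ (16883880, 957397).  Check: 16883880²=285065403854400, 311·957397²=285065403854399, difference 1.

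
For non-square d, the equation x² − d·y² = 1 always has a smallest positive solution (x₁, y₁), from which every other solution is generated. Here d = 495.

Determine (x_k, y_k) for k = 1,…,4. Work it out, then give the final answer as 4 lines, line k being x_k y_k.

√495 → a₀=22, period (4,44); ℓ=2 even so k=1
step 0: (22, 1)  from 22·(1,0) + (0,1)
step 1: (89, 4)  from 4·(22,1) + (1,0)
(x₁, y₁) = (89, 4);  89² − 495·4² = 1 ✓
(x_2, y_2) = (89·89 + 495·4·4, 89·4 + 4·89) = (15841, 712)
(x_3, y_3) = (89·15841 + 495·4·712, 89·712 + 4·15841) = (2819609, 126732)
(x_4, y_4) = (89·2819609 + 495·4·126732, 89·126732 + 4·2819609) = (501874561, 22557584)

89 4
15841 712
2819609 126732
501874561 22557584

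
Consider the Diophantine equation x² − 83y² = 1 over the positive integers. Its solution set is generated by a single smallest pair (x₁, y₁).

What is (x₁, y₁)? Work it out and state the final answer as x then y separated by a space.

82 9

√83 → a₀=9, period (9,18); ℓ=2 even so k=1
a_0=9:  p_0=9·1+0=9,  q_0=9·0+1=1
a_1=9:  p_1=9·9+1=82,  q_1=9·1+0=9
(x₁, y₁) = (82, 9);  82² − 83·9² = 1 ✓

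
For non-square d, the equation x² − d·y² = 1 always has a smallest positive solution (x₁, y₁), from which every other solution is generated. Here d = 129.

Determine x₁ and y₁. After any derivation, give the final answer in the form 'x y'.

√129 → a₀=11, period (2,1,3,1,6,1,3,1,2,22); ℓ=10 even so k=9
k=0  a_k=11  p_k/q_k = 11/1
k=1  a_k=2  p_k/q_k = 23/2
k=2  a_k=1  p_k/q_k = 34/3
k=3  a_k=3  p_k/q_k = 125/11
…
k=5  a_k=6  p_k/q_k = 1079/95
k=6  a_k=1  p_k/q_k = 1238/109
k=7  a_k=3  p_k/q_k = 4793/422
k=8  a_k=1  p_k/q_k = 6031/531
k=9  a_k=2  p_k/q_k = 16855/1484
→ (16855, 1484).  Check: 16855²=284091025, 129·1484²=284091024, difference 1.

16855 1484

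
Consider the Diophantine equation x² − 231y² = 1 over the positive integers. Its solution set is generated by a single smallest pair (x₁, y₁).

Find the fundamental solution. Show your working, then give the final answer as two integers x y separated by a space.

d=231: √d = [15; 5,30] (ℓ=2, even), read p_1/q_1
step 0: (15, 1)  from 15·(1,0) + (0,1)
step 1: (76, 5)  from 5·(15,1) + (1,0)
fundamental: x₁=76, y₁=5  (since 5776 − 231·25 = 1)

76 5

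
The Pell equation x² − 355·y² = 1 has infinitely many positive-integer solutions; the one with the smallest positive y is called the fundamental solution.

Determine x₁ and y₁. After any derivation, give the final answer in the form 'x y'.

954809 50676

√355 → a₀=18, period (1,5,3,3,1,6,1,3,3,5,1,36); ℓ=12 even so k=11
i=0: a=18 ⇒ p=18, q=1
i=1: a=1 ⇒ p=19, q=1
…
i=3: a=3 ⇒ p=358, q=19
i=4: a=3 ⇒ p=1187, q=63
i=5: a=1 ⇒ p=1545, q=82
…
i=7: a=1 ⇒ p=12002, q=637
…
i=10: a=5 ⇒ p=803418, q=42641
i=11: a=1 ⇒ p=954809, q=50676
(x₁, y₁) = (954809, 50676);  954809² − 355·50676² = 1 ✓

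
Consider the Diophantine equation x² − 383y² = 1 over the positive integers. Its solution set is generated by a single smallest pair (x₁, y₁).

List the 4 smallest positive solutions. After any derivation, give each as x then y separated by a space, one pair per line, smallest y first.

√383 = [19; 1,1,3,19,3,1,1,38, …], period ℓ=8 (even) → k=7
i=0: a=19 ⇒ p=19, q=1
i=1: a=1 ⇒ p=20, q=1
i=2: a=1 ⇒ p=39, q=2
i=3: a=3 ⇒ p=137, q=7
…
i=5: a=3 ⇒ p=8063, q=412
i=6: a=1 ⇒ p=10705, q=547
i=7: a=1 ⇒ p=18768, q=959
(x₁, y₁) = (18768, 959);  18768² − 383·959² = 1 ✓
k=2:  x_2 = 18768·18768+383·959·959 = 704475647,  y_2 = 18768·959+959·18768 = 35997024
k=3:  x_3 = 18768·704475647+383·959·35997024 = 26443197867024,  y_3 = 18768·35997024+959·704475647 = 1351184291905
k=4:  x_4 = 18768·26443197867024+383·959·1351184291905 = 992571874432137217,  y_4 = 18768·1351184291905+959·26443197867024 = 50718053544949056

18768 959
704475647 35997024
26443197867024 1351184291905
992571874432137217 50718053544949056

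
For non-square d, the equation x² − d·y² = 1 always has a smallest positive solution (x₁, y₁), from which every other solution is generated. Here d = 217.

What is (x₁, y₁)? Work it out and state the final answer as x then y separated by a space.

3844063 260952

√217 = [14; 1,2,1,2,1,…,2,1,28, …], period ℓ=16 (even) → k=15
k=0  a_k=14  p_k/q_k = 14/1
k=1  a_k=1  p_k/q_k = 15/1
…
k=4  a_k=2  p_k/q_k = 162/11
…
k=7  a_k=9  p_k/q_k = 3668/249
k=8  a_k=4  p_k/q_k = 15055/1022
…
k=10  a_k=1  p_k/q_k = 154218/10469
…
k=12  a_k=2  p_k/q_k = 740980/50301
k=13  a_k=1  p_k/q_k = 1034361/70217
k=14  a_k=2  p_k/q_k = 2809702/190735
k=15  a_k=1  p_k/q_k = 3844063/260952
fundamental: x₁=3844063, y₁=260952  (since 14776820347969 − 217·68095946304 = 1)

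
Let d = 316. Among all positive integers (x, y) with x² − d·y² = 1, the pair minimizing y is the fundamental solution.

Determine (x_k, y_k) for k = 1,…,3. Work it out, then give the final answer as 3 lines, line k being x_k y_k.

[17; 1,3,2,8,2,3,1,34] for √316; ℓ=8 ⇒ convergent index 7
a_0=17:  p_0=17·1+0=17,  q_0=17·0+1=1
…
a_2=3:  p_2=3·18+17=71,  q_2=3·1+1=4
…
a_4=8:  p_4=8·160+71=1351,  q_4=8·9+4=76
a_5=2:  p_5=2·1351+160=2862,  q_5=2·76+9=161
a_6=3:  p_6=3·2862+1351=9937,  q_6=3·161+76=559
a_7=1:  p_7=1·9937+2862=12799,  q_7=1·559+161=720
→ (12799, 720).  Check: 12799²=163814401, 316·720²=163814400, difference 1.
(x_2, y_2) = (12799·12799 + 316·720·720, 12799·720 + 720·12799) = (327628801, 18430560)
(x_3, y_3) = (12799·327628801 + 316·720·18430560, 12799·18430560 + 720·327628801) = (8386642035199, 471785474160)

12799 720
327628801 18430560
8386642035199 471785474160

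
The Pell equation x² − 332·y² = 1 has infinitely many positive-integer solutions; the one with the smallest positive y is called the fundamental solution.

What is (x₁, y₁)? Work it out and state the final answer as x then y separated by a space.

13447 738

√332 → a₀=18, period (4,1,1,8,1,1,4,36); ℓ=8 even so k=7
i=0: a=18 ⇒ p=18, q=1
…
i=4: a=8 ⇒ p=1403, q=77
…
i=6: a=1 ⇒ p=2970, q=163
i=7: a=4 ⇒ p=13447, q=738
→ (13447, 738).  Check: 13447²=180821809, 332·738²=180821808, difference 1.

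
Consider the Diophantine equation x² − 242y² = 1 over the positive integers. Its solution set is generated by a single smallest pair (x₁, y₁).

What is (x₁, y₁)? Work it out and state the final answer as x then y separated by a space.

[15; 1,1,3,1,14,1,3,1,1,30] for √242; ℓ=10 ⇒ convergent index 9
k=0  a_k=15  p_k/q_k = 15/1
…
k=4  a_k=1  p_k/q_k = 140/9
k=5  a_k=14  p_k/q_k = 2069/133
…
k=7  a_k=3  p_k/q_k = 8696/559
k=8  a_k=1  p_k/q_k = 10905/701
k=9  a_k=1  p_k/q_k = 19601/1260
(x₁, y₁) = (19601, 1260);  19601² − 242·1260² = 1 ✓

19601 1260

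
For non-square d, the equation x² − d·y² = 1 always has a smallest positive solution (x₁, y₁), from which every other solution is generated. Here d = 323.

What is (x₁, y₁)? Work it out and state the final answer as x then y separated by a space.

18 1

√323 = [17; 1,34, …], period ℓ=2 (even) → k=1
step 0: (17, 1)  from 17·(1,0) + (0,1)
step 1: (18, 1)  from 1·(17,1) + (1,0)
(x₁, y₁) = (18, 1);  18² − 323·1² = 1 ✓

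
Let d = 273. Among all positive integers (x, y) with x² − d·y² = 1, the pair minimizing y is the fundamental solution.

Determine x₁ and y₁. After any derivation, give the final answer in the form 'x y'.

d=273: √d = [16; 1,1,10,1,1,32] (ℓ=6, even), read p_5/q_5
k=0  a_k=16  p_k/q_k = 16/1
…
k=2  a_k=1  p_k/q_k = 33/2
…
k=4  a_k=1  p_k/q_k = 380/23
k=5  a_k=1  p_k/q_k = 727/44
fundamental: x₁=727, y₁=44  (since 528529 − 273·1936 = 1)

727 44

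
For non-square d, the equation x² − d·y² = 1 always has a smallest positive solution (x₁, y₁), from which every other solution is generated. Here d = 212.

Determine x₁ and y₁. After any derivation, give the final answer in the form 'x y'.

66249 4550

[14; 1,1,3,1,1,…,1,1,28] for √212; ℓ=14 ⇒ convergent index 13
k=0  a_k=14  p_k/q_k = 14/1
…
k=2  a_k=1  p_k/q_k = 29/2
k=3  a_k=3  p_k/q_k = 102/7
…
k=5  a_k=1  p_k/q_k = 233/16
…
k=7  a_k=6  p_k/q_k = 2417/166
k=8  a_k=1  p_k/q_k = 2781/191
…
k=12  a_k=1  p_k/q_k = 37114/2549
k=13  a_k=1  p_k/q_k = 66249/4550
→ (66249, 4550).  Check: 66249²=4388930001, 212·4550²=4388930000, difference 1.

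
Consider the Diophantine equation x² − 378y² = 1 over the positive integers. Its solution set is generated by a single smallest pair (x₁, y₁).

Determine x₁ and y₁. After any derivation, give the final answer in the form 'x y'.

[19; 2,3,1,4,1,3,2,38] for √378; ℓ=8 ⇒ convergent index 7
k=0  a_k=19  p_k/q_k = 19/1
k=1  a_k=2  p_k/q_k = 39/2
k=2  a_k=3  p_k/q_k = 136/7
k=3  a_k=1  p_k/q_k = 175/9
…
k=5  a_k=1  p_k/q_k = 1011/52
k=6  a_k=3  p_k/q_k = 3869/199
k=7  a_k=2  p_k/q_k = 8749/450
fundamental: x₁=8749, y₁=450  (since 76545001 − 378·202500 = 1)

8749 450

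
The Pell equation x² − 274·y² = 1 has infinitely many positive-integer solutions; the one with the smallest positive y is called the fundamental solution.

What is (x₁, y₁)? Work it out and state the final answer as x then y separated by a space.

d=274: √d = [16; 1,1,4,4,1,1,32] (ℓ=7, odd), read p_13/q_13
step 0: (16, 1)  from 16·(1,0) + (0,1)
…
step 2: (33, 2)  from 1·(17,1) + (16,1)
…
step 6: (1407, 85)  from 1·(778,47) + (629,38)
…
step 11: (1770023, 106931)  from 4·(419253,25328) + (93011,5619)
step 12: (2189276, 132259)  from 1·(1770023,106931) + (419253,25328)
step 13: (3959299, 239190)  from 1·(2189276,132259) + (1770023,106931)
(x₁, y₁) = (3959299, 239190);  3959299² − 274·239190² = 1 ✓

3959299 239190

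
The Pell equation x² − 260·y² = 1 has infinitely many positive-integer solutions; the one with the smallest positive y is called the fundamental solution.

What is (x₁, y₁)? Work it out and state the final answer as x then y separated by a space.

[16; 8,32] for √260; ℓ=2 ⇒ convergent index 1
k=0  a_k=16  p_k/q_k = 16/1
k=1  a_k=8  p_k/q_k = 129/8
→ (129, 8).  Check: 129²=16641, 260·8²=16640, difference 1.

129 8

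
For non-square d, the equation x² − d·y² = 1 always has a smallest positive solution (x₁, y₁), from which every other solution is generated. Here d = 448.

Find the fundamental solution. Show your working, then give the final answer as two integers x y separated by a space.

127 6

√448 = [21; 6,42, …], period ℓ=2 (even) → k=1
step 0: (21, 1)  from 21·(1,0) + (0,1)
step 1: (127, 6)  from 6·(21,1) + (1,0)
→ (127, 6).  Check: 127²=16129, 448·6²=16128, difference 1.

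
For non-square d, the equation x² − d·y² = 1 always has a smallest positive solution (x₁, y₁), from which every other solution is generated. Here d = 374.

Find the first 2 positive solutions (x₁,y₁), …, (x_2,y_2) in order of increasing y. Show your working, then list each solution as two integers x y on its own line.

3365 174
22646449 1171020

[19; 2,1,18,1,2,38] for √374; ℓ=6 ⇒ convergent index 5
i=0: a=19 ⇒ p=19, q=1
…
i=2: a=1 ⇒ p=58, q=3
…
i=4: a=1 ⇒ p=1141, q=59
i=5: a=2 ⇒ p=3365, q=174
→ (3365, 174).  Check: 3365²=11323225, 374·174²=11323224, difference 1.
k=2:  x_2 = 3365·3365+374·174·174 = 22646449,  y_2 = 3365·174+174·3365 = 1171020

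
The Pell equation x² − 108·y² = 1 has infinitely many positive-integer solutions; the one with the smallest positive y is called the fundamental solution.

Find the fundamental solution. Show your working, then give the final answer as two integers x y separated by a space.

d=108: √d = [10; 2,1,1,4,1,1,2,20] (ℓ=8, even), read p_7/q_7
step 0: (10, 1)  from 10·(1,0) + (0,1)
…
step 2: (31, 3)  from 1·(21,2) + (10,1)
…
step 6: (530, 51)  from 1·(291,28) + (239,23)
step 7: (1351, 130)  from 2·(530,51) + (291,28)
fundamental: x₁=1351, y₁=130  (since 1825201 − 108·16900 = 1)

1351 130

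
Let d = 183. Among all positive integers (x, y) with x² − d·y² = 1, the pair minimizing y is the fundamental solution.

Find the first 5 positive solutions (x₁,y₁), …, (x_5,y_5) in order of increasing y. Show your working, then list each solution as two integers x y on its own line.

d=183: √d = [13; 1,1,8,1,1,26] (ℓ=6, even), read p_5/q_5
k=0  a_k=13  p_k/q_k = 13/1
…
k=4  a_k=1  p_k/q_k = 257/19
k=5  a_k=1  p_k/q_k = 487/36
→ (487, 36).  Check: 487²=237169, 183·36²=237168, difference 1.
k=2:  x_2 = 487·487+183·36·36 = 474337,  y_2 = 487·36+36·487 = 35064
k=3:  x_3 = 487·474337+183·36·35064 = 462003751,  y_3 = 487·35064+36·474337 = 34152300
k=4:  x_4 = 487·462003751+183·36·34152300 = 449991179137,  y_4 = 487·34152300+36·462003751 = 33264305136
k=5:  x_5 = 487·449991179137+183·36·33264305136 = 438290946475687,  y_5 = 487·33264305136+36·449991179137 = 32399399050164

487 36
474337 35064
462003751 34152300
449991179137 33264305136
438290946475687 32399399050164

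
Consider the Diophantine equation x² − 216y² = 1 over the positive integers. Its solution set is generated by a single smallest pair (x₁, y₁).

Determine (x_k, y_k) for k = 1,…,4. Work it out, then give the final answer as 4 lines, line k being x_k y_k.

[14; 1,2,3,2,1,28] for √216; ℓ=6 ⇒ convergent index 5
step 0: (14, 1)  from 14·(1,0) + (0,1)
…
step 2: (44, 3)  from 2·(15,1) + (14,1)
…
step 4: (338, 23)  from 2·(147,10) + (44,3)
step 5: (485, 33)  from 1·(338,23) + (147,10)
→ (485, 33).  Check: 485²=235225, 216·33²=235224, difference 1.
(485+33√216)^2 = 470449 + 32010√216
(485+33√216)^3 = 456335045 + 31049667√216
(485+33√216)^4 = 442644523201 + 30118144980√216

485 33
470449 32010
456335045 31049667
442644523201 30118144980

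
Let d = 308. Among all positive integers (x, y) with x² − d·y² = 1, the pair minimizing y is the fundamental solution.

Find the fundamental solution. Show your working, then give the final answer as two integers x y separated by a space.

351 20

[17; 1,1,4,1,1,34] for √308; ℓ=6 ⇒ convergent index 5
a_0=17:  p_0=17·1+0=17,  q_0=17·0+1=1
a_1=1:  p_1=1·17+1=18,  q_1=1·1+0=1
…
a_3=4:  p_3=4·35+18=158,  q_3=4·2+1=9
a_4=1:  p_4=1·158+35=193,  q_4=1·9+2=11
a_5=1:  p_5=1·193+158=351,  q_5=1·11+9=20
→ (351, 20).  Check: 351²=123201, 308·20²=123200, difference 1.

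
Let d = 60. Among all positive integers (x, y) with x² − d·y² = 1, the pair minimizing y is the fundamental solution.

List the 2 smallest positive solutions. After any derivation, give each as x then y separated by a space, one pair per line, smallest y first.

d=60: √d = [7; 1,2,1,14] (ℓ=4, even), read p_3/q_3
step 0: (7, 1)  from 7·(1,0) + (0,1)
…
step 2: (23, 3)  from 2·(8,1) + (7,1)
step 3: (31, 4)  from 1·(23,3) + (8,1)
fundamental: x₁=31, y₁=4  (since 961 − 60·16 = 1)
n=2: (31,4)∘(31,4) = (31·31+60·4·4, 31·4+4·31) = (1921,248)

31 4
1921 248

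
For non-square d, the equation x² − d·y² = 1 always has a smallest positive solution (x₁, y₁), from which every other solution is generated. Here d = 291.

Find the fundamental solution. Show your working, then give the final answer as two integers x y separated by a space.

√291 = [17; 17,34, …], period ℓ=2 (even) → k=1
step 0: (17, 1)  from 17·(1,0) + (0,1)
step 1: (290, 17)  from 17·(17,1) + (1,0)
(x₁, y₁) = (290, 17);  290² − 291·17² = 1 ✓

290 17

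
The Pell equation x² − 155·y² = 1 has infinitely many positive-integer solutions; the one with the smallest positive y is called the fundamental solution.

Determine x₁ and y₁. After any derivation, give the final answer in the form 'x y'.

249 20

√155 → a₀=12, period (2,4,2,24); ℓ=4 even so k=3
i=0: a=12 ⇒ p=12, q=1
i=1: a=2 ⇒ p=25, q=2
i=2: a=4 ⇒ p=112, q=9
i=3: a=2 ⇒ p=249, q=20
→ (249, 20).  Check: 249²=62001, 155·20²=62000, difference 1.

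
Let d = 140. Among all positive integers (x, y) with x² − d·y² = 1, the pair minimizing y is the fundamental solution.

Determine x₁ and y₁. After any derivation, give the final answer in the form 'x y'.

√140 = [11; 1,4,1,22, …], period ℓ=4 (even) → k=3
k=0  a_k=11  p_k/q_k = 11/1
…
k=2  a_k=4  p_k/q_k = 59/5
k=3  a_k=1  p_k/q_k = 71/6
fundamental: x₁=71, y₁=6  (since 5041 − 140·36 = 1)

71 6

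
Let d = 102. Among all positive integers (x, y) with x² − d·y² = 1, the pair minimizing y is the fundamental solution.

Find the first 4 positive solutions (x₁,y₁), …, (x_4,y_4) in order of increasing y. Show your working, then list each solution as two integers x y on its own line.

√102 = [10; 10,20, …], period ℓ=2 (even) → k=1
step 0: (10, 1)  from 10·(1,0) + (0,1)
step 1: (101, 10)  from 10·(10,1) + (1,0)
(x₁, y₁) = (101, 10);  101² − 102·10² = 1 ✓
n=2: (101,10)∘(101,10) = (101·101+102·10·10, 101·10+10·101) = (20401,2020)
n=3: (20401,2020)∘(101,10) = (101·20401+102·10·2020, 101·2020+10·20401) = (4120901,408030)
n=4: (4120901,408030)∘(101,10) = (101·4120901+102·10·408030, 101·408030+10·4120901) = (832401601,82420040)

101 10
20401 2020
4120901 408030
832401601 82420040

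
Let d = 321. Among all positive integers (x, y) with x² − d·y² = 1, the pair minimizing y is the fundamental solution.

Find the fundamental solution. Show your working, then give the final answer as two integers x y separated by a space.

√321 = [17; 1,10,1,34, …], period ℓ=4 (even) → k=3
a_0=17:  p_0=17·1+0=17,  q_0=17·0+1=1
a_1=1:  p_1=1·17+1=18,  q_1=1·1+0=1
a_2=10:  p_2=10·18+17=197,  q_2=10·1+1=11
a_3=1:  p_3=1·197+18=215,  q_3=1·11+1=12
fundamental: x₁=215, y₁=12  (since 46225 − 321·144 = 1)

215 12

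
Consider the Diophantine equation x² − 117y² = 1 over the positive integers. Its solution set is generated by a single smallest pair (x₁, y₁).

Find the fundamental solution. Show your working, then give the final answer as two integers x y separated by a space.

d=117: √d = [10; 1,4,2,4,1,20] (ℓ=6, even), read p_5/q_5
step 0: (10, 1)  from 10·(1,0) + (0,1)
step 1: (11, 1)  from 1·(10,1) + (1,0)
step 2: (54, 5)  from 4·(11,1) + (10,1)
step 3: (119, 11)  from 2·(54,5) + (11,1)
step 4: (530, 49)  from 4·(119,11) + (54,5)
step 5: (649, 60)  from 1·(530,49) + (119,11)
→ (649, 60).  Check: 649²=421201, 117·60²=421200, difference 1.

649 60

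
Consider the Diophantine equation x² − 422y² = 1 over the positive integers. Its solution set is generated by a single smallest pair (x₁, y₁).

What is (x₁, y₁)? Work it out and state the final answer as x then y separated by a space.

[20; 1,1,5,2,1,…,1,1,40] for √422; ℓ=14 ⇒ convergent index 13
a_0=20:  p_0=20·1+0=20,  q_0=20·0+1=1
a_1=1:  p_1=1·20+1=21,  q_1=1·1+0=1
…
a_3=5:  p_3=5·41+21=226,  q_3=5·2+1=11
a_4=2:  p_4=2·226+41=493,  q_4=2·11+2=24
a_5=1:  p_5=1·493+226=719,  q_5=1·24+11=35
a_6=3:  p_6=3·719+493=2650,  q_6=3·35+24=129
a_7=20:  p_7=20·2650+719=53719,  q_7=20·129+35=2615
a_8=3:  p_8=3·53719+2650=163807,  q_8=3·2615+129=7974
a_9=1:  p_9=1·163807+53719=217526,  q_9=1·7974+2615=10589
a_10=2:  p_10=2·217526+163807=598859,  q_10=2·10589+7974=29152
a_11=5:  p_11=5·598859+217526=3211821,  q_11=5·29152+10589=156349
a_12=1:  p_12=1·3211821+598859=3810680,  q_12=1·156349+29152=185501
a_13=1:  p_13=1·3810680+3211821=7022501,  q_13=1·185501+156349=341850
fundamental: x₁=7022501, y₁=341850  (since 49315520295001 − 422·116861422500 = 1)

7022501 341850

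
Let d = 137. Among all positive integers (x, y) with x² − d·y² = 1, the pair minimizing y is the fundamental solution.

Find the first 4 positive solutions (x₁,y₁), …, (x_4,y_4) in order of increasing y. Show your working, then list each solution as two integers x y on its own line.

d=137: √d = [11; 1,2,2,1,1,2,2,1,22] (ℓ=9, odd), read p_17/q_17
a_0=11:  p_0=11·1+0=11,  q_0=11·0+1=1
…
a_2=2:  p_2=2·12+11=35,  q_2=2·1+1=3
…
a_4=1:  p_4=1·82+35=117,  q_4=1·7+3=10
…
a_6=2:  p_6=2·199+117=515,  q_6=2·17+10=44
…
a_8=1:  p_8=1·1229+515=1744,  q_8=1·105+44=149
a_9=22:  p_9=22·1744+1229=39597,  q_9=22·149+105=3383
a_10=1:  p_10=1·39597+1744=41341,  q_10=1·3383+149=3532
a_11=2:  p_11=2·41341+39597=122279,  q_11=2·3532+3383=10447
a_12=2:  p_12=2·122279+41341=285899,  q_12=2·10447+3532=24426
a_13=1:  p_13=1·285899+122279=408178,  q_13=1·24426+10447=34873
a_14=1:  p_14=1·408178+285899=694077,  q_14=1·34873+24426=59299
a_15=2:  p_15=2·694077+408178=1796332,  q_15=2·59299+34873=153471
a_16=2:  p_16=2·1796332+694077=4286741,  q_16=2·153471+59299=366241
a_17=1:  p_17=1·4286741+1796332=6083073,  q_17=1·366241+153471=519712
(x₁, y₁) = (6083073, 519712);  6083073² − 137·519712² = 1 ✓
n=2: (6083073,519712)∘(6083073,519712) = (6083073·6083073+137·519712·519712, 6083073·519712+519712·6083073) = (74007554246657,6322892069952)
n=3: (74007554246657,6322892069952)∘(6083073,519712) = (6083073·74007554246657+137·519712·6322892069952, 6083073·6322892069952+519712·74007554246657) = (900386710067742990849,76925228065277725280)
n=4: (900386710067742990849,76925228065277725280)∘(6083073,519712) = (6083073·900386710067742990849+137·519712·76925228065277725280, 6083073·76925228065277725280+519712·900386710067742990849) = (10954236171143757109591351297,935883555725460013412300928)

6083073 519712
74007554246657 6322892069952
900386710067742990849 76925228065277725280
10954236171143757109591351297 935883555725460013412300928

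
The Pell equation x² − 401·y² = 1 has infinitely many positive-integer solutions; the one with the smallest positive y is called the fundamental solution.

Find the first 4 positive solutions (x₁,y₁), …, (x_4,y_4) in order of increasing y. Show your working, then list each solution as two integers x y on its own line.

801 40
1283201 64080
2055687201 102656120
3293209612801 164455040160

√401 = [20; 40, …], period ℓ=1 (odd) → k=1
k=0  a_k=20  p_k/q_k = 20/1
k=1  a_k=40  p_k/q_k = 801/40
fundamental: x₁=801, y₁=40  (since 641601 − 401·1600 = 1)
(x_2, y_2) = (801·801 + 401·40·40, 801·40 + 40·801) = (1283201, 64080)
(x_3, y_3) = (801·1283201 + 401·40·64080, 801·64080 + 40·1283201) = (2055687201, 102656120)
(x_4, y_4) = (801·2055687201 + 401·40·102656120, 801·102656120 + 40·2055687201) = (3293209612801, 164455040160)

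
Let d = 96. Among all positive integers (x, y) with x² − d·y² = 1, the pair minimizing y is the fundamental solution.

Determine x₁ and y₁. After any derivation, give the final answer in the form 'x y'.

[9; 1,3,1,18] for √96; ℓ=4 ⇒ convergent index 3
k=0  a_k=9  p_k/q_k = 9/1
…
k=2  a_k=3  p_k/q_k = 39/4
k=3  a_k=1  p_k/q_k = 49/5
→ (49, 5).  Check: 49²=2401, 96·5²=2400, difference 1.

49 5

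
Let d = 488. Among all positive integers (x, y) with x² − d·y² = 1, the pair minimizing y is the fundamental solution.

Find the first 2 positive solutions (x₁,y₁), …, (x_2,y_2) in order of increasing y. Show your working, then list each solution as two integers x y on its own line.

√488 → a₀=22, period (11,44); ℓ=2 even so k=1
step 0: (22, 1)  from 22·(1,0) + (0,1)
step 1: (243, 11)  from 11·(22,1) + (1,0)
→ (243, 11).  Check: 243²=59049, 488·11²=59048, difference 1.
n=2: (243,11)∘(243,11) = (243·243+488·11·11, 243·11+11·243) = (118097,5346)

243 11
118097 5346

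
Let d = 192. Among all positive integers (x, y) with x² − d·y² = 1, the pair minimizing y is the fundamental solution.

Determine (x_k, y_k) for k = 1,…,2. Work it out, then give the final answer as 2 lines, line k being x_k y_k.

d=192: √d = [13; 1,5,1,26] (ℓ=4, even), read p_3/q_3
k=0  a_k=13  p_k/q_k = 13/1
k=1  a_k=1  p_k/q_k = 14/1
k=2  a_k=5  p_k/q_k = 83/6
k=3  a_k=1  p_k/q_k = 97/7
(x₁, y₁) = (97, 7);  97² − 192·7² = 1 ✓
k=2:  x_2 = 97·97+192·7·7 = 18817,  y_2 = 97·7+7·97 = 1358

97 7
18817 1358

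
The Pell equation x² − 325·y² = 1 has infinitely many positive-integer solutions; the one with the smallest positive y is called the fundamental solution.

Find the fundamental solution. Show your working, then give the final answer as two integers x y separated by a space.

[18; 36] for √325; ℓ=1 ⇒ convergent index 1
a_0=18:  p_0=18·1+0=18,  q_0=18·0+1=1
a_1=36:  p_1=36·18+1=649,  q_1=36·1+0=36
→ (649, 36).  Check: 649²=421201, 325·36²=421200, difference 1.

649 36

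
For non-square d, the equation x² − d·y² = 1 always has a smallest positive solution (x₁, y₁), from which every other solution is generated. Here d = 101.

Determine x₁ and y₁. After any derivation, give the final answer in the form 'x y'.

d=101: √d = [10; 20] (ℓ=1, odd), read p_1/q_1
step 0: (10, 1)  from 10·(1,0) + (0,1)
step 1: (201, 20)  from 20·(10,1) + (1,0)
→ (201, 20).  Check: 201²=40401, 101·20²=40400, difference 1.

201 20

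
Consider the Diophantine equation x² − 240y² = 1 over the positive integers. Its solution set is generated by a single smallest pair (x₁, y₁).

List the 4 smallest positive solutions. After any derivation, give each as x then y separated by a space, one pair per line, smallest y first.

√240 = [15; 2,30, …], period ℓ=2 (even) → k=1
i=0: a=15 ⇒ p=15, q=1
i=1: a=2 ⇒ p=31, q=2
fundamental: x₁=31, y₁=2  (since 961 − 240·4 = 1)
(x_2, y_2) = (31·31 + 240·2·2, 31·2 + 2·31) = (1921, 124)
(x_3, y_3) = (31·1921 + 240·2·124, 31·124 + 2·1921) = (119071, 7686)
(x_4, y_4) = (31·119071 + 240·2·7686, 31·7686 + 2·119071) = (7380481, 476408)

31 2
1921 124
119071 7686
7380481 476408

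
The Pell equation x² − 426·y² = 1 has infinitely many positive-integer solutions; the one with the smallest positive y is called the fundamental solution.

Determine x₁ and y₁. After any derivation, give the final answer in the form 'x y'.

√426 → a₀=20, period (1,1,1,3,2,6,2,3,1,1,1,40); ℓ=12 even so k=11
step 0: (20, 1)  from 20·(1,0) + (0,1)
step 1: (21, 1)  from 1·(20,1) + (1,0)
step 2: (41, 2)  from 1·(21,1) + (20,1)
…
step 4: (227, 11)  from 3·(62,3) + (41,2)
…
step 6: (3323, 161)  from 6·(516,25) + (227,11)
…
step 10: (56780, 2751)  from 1·(31971,1549) + (24809,1202)
step 11: (88751, 4300)  from 1·(56780,2751) + (31971,1549)
(x₁, y₁) = (88751, 4300);  88751² − 426·4300² = 1 ✓

88751 4300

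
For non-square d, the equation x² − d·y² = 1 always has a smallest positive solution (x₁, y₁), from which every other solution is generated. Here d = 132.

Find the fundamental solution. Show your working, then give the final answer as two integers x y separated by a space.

[11; 2,22] for √132; ℓ=2 ⇒ convergent index 1
step 0: (11, 1)  from 11·(1,0) + (0,1)
step 1: (23, 2)  from 2·(11,1) + (1,0)
fundamental: x₁=23, y₁=2  (since 529 − 132·4 = 1)

23 2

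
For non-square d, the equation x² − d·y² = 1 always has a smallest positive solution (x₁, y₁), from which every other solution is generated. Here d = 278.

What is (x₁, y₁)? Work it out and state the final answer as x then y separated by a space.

d=278: √d = [16; 1,2,16,2,1,32] (ℓ=6, even), read p_5/q_5
k=0  a_k=16  p_k/q_k = 16/1
…
k=2  a_k=2  p_k/q_k = 50/3
…
k=4  a_k=2  p_k/q_k = 1684/101
k=5  a_k=1  p_k/q_k = 2501/150
fundamental: x₁=2501, y₁=150  (since 6255001 − 278·22500 = 1)

2501 150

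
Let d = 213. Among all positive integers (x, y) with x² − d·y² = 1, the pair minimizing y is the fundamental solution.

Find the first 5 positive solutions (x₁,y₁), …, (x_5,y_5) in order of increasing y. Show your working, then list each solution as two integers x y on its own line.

[14; 1,1,2,6,1,8,1,6,2,1,1,28] for √213; ℓ=12 ⇒ convergent index 11
a_0=14:  p_0=14·1+0=14,  q_0=14·0+1=1
a_1=1:  p_1=1·14+1=15,  q_1=1·1+0=1
a_2=1:  p_2=1·15+14=29,  q_2=1·1+1=2
a_3=2:  p_3=2·29+15=73,  q_3=2·2+1=5
a_4=6:  p_4=6·73+29=467,  q_4=6·5+2=32
…
a_6=8:  p_6=8·540+467=4787,  q_6=8·37+32=328
a_7=1:  p_7=1·4787+540=5327,  q_7=1·328+37=365
a_8=6:  p_8=6·5327+4787=36749,  q_8=6·365+328=2518
a_9=2:  p_9=2·36749+5327=78825,  q_9=2·2518+365=5401
a_10=1:  p_10=1·78825+36749=115574,  q_10=1·5401+2518=7919
a_11=1:  p_11=1·115574+78825=194399,  q_11=1·7919+5401=13320
→ (194399, 13320).  Check: 194399²=37790971201, 213·13320²=37790971200, difference 1.
(194399+13320√213)^2 = 75581942401 + 5178789360√213
(194399+13320√213)^3 = 29386108041429599 + 2013502945575960√213
(194399+13320√213)^4 = 11425260034216163289601 + 782845918228863306720√213
(194399+13320√213)^5 = 4442118250753789746628859999 + 304368927313532092980546600√213

194399 13320
75581942401 5178789360
29386108041429599 2013502945575960
11425260034216163289601 782845918228863306720
4442118250753789746628859999 304368927313532092980546600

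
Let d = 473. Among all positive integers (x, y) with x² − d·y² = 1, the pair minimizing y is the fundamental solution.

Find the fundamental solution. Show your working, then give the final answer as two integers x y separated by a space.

[21; 1,2,1,42] for √473; ℓ=4 ⇒ convergent index 3
a_0=21:  p_0=21·1+0=21,  q_0=21·0+1=1
…
a_2=2:  p_2=2·22+21=65,  q_2=2·1+1=3
a_3=1:  p_3=1·65+22=87,  q_3=1·3+1=4
→ (87, 4).  Check: 87²=7569, 473·4²=7568, difference 1.

87 4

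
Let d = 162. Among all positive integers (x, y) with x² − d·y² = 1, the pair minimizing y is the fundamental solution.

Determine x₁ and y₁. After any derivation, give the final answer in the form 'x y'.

√162 → a₀=12, period (1,2,1,2,12,2,1,2,1,24); ℓ=10 even so k=9
k=0  a_k=12  p_k/q_k = 12/1
k=1  a_k=1  p_k/q_k = 13/1
k=2  a_k=2  p_k/q_k = 38/3
k=3  a_k=1  p_k/q_k = 51/4
k=4  a_k=2  p_k/q_k = 140/11
k=5  a_k=12  p_k/q_k = 1731/136
k=6  a_k=2  p_k/q_k = 3602/283
…
k=8  a_k=2  p_k/q_k = 14268/1121
k=9  a_k=1  p_k/q_k = 19601/1540
fundamental: x₁=19601, y₁=1540  (since 384199201 − 162·2371600 = 1)

19601 1540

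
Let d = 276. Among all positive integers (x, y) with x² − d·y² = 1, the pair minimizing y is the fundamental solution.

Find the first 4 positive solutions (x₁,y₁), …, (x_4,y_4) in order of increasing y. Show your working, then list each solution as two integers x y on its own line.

d=276: √d = [16; 1,1,1,1,2,2,2,1,1,1,1,32] (ℓ=12, even), read p_11/q_11
k=0  a_k=16  p_k/q_k = 16/1
k=1  a_k=1  p_k/q_k = 17/1
k=2  a_k=1  p_k/q_k = 33/2
…
k=5  a_k=2  p_k/q_k = 216/13
…
k=10  a_k=1  p_k/q_k = 4768/287
k=11  a_k=1  p_k/q_k = 7775/468
(x₁, y₁) = (7775, 468);  7775² − 276·468² = 1 ✓
n=2: (7775,468)∘(7775,468) = (7775·7775+276·468·468, 7775·468+468·7775) = (120901249,7277400)
n=3: (120901249,7277400)∘(7775,468) = (7775·120901249+276·468·7277400, 7775·7277400+468·120901249) = (1880014414175,113163569532)
n=4: (1880014414175,113163569532)∘(7775,468) = (7775·1880014414175+276·468·113163569532, 7775·113163569532+468·1880014414175) = (29234224019520001,1759693498945200)

7775 468
120901249 7277400
1880014414175 113163569532
29234224019520001 1759693498945200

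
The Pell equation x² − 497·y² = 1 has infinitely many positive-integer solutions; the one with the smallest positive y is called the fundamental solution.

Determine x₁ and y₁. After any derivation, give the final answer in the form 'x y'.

√497 = [22; 3,2,2,5,6,5,2,2,3,44, …], period ℓ=10 (even) → k=9
a_0=22:  p_0=22·1+0=22,  q_0=22·0+1=1
a_1=3:  p_1=3·22+1=67,  q_1=3·1+0=3
a_2=2:  p_2=2·67+22=156,  q_2=2·3+1=7
a_3=2:  p_3=2·156+67=379,  q_3=2·7+3=17
a_4=5:  p_4=5·379+156=2051,  q_4=5·17+7=92
a_5=6:  p_5=6·2051+379=12685,  q_5=6·92+17=569
a_6=5:  p_6=5·12685+2051=65476,  q_6=5·569+92=2937
…
a_8=2:  p_8=2·143637+65476=352750,  q_8=2·6443+2937=15823
a_9=3:  p_9=3·352750+143637=1201887,  q_9=3·15823+6443=53912
fundamental: x₁=1201887, y₁=53912  (since 1444532360769 − 497·2906503744 = 1)

1201887 53912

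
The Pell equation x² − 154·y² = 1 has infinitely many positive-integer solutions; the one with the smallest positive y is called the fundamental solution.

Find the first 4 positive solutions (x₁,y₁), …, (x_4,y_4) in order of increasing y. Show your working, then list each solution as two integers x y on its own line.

21295 1716
906954049 73084440
38627172925615 3112666297884
1645131293994988801 132568457553795120

[12; 2,2,3,1,2,1,3,2,2,24] for √154; ℓ=10 ⇒ convergent index 9
k=0  a_k=12  p_k/q_k = 12/1
k=1  a_k=2  p_k/q_k = 25/2
k=2  a_k=2  p_k/q_k = 62/5
k=3  a_k=3  p_k/q_k = 211/17
k=4  a_k=1  p_k/q_k = 273/22
k=5  a_k=2  p_k/q_k = 757/61
k=6  a_k=1  p_k/q_k = 1030/83
k=7  a_k=3  p_k/q_k = 3847/310
k=8  a_k=2  p_k/q_k = 8724/703
k=9  a_k=2  p_k/q_k = 21295/1716
fundamental: x₁=21295, y₁=1716  (since 453477025 − 154·2944656 = 1)
(x_2, y_2) = (21295·21295 + 154·1716·1716, 21295·1716 + 1716·21295) = (906954049, 73084440)
(x_3, y_3) = (21295·906954049 + 154·1716·73084440, 21295·73084440 + 1716·906954049) = (38627172925615, 3112666297884)
(x_4, y_4) = (21295·38627172925615 + 154·1716·3112666297884, 21295·3112666297884 + 1716·38627172925615) = (1645131293994988801, 132568457553795120)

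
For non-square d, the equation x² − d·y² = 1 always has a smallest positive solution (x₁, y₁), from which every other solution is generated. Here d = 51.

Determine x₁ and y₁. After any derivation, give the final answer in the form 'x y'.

d=51: √d = [7; 7,14] (ℓ=2, even), read p_1/q_1
step 0: (7, 1)  from 7·(1,0) + (0,1)
step 1: (50, 7)  from 7·(7,1) + (1,0)
fundamental: x₁=50, y₁=7  (since 2500 − 51·49 = 1)

50 7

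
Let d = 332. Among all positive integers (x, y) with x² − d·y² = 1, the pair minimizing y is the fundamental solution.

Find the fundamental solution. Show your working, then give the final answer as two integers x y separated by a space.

√332 → a₀=18, period (4,1,1,8,1,1,4,36); ℓ=8 even so k=7
k=0  a_k=18  p_k/q_k = 18/1
k=1  a_k=4  p_k/q_k = 73/4
…
k=3  a_k=1  p_k/q_k = 164/9
…
k=5  a_k=1  p_k/q_k = 1567/86
k=6  a_k=1  p_k/q_k = 2970/163
k=7  a_k=4  p_k/q_k = 13447/738
(x₁, y₁) = (13447, 738);  13447² − 332·738² = 1 ✓

13447 738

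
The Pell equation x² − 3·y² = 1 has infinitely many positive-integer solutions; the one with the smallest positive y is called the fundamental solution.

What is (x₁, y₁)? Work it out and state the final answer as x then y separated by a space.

√3 = [1; 1,2, …], period ℓ=2 (even) → k=1
k=0  a_k=1  p_k/q_k = 1/1
k=1  a_k=1  p_k/q_k = 2/1
(x₁, y₁) = (2, 1);  2² − 3·1² = 1 ✓

2 1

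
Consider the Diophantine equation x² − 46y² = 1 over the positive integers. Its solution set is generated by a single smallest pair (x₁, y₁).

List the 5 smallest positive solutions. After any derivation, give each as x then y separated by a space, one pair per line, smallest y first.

24335 3588
1184384449 174627960
57643991108495 8499142809612
2805533046066067201 413653280369188080
136545293294391499564175 20132505147069241043988

√46 = [6; 1,3,1,1,2,6,2,1,1,3,1,12, …], period ℓ=12 (even) → k=11
a_0=6:  p_0=6·1+0=6,  q_0=6·0+1=1
a_1=1:  p_1=1·6+1=7,  q_1=1·1+0=1
a_2=3:  p_2=3·7+6=27,  q_2=3·1+1=4
…
a_4=1:  p_4=1·34+27=61,  q_4=1·5+4=9
a_5=2:  p_5=2·61+34=156,  q_5=2·9+5=23
a_6=6:  p_6=6·156+61=997,  q_6=6·23+9=147
…
a_9=1:  p_9=1·3147+2150=5297,  q_9=1·464+317=781
a_10=3:  p_10=3·5297+3147=19038,  q_10=3·781+464=2807
a_11=1:  p_11=1·19038+5297=24335,  q_11=1·2807+781=3588
(x₁, y₁) = (24335, 3588);  24335² − 46·3588² = 1 ✓
k=2:  x_2 = 24335·24335+46·3588·3588 = 1184384449,  y_2 = 24335·3588+3588·24335 = 174627960
k=3:  x_3 = 24335·1184384449+46·3588·174627960 = 57643991108495,  y_3 = 24335·174627960+3588·1184384449 = 8499142809612
k=4:  x_4 = 24335·57643991108495+46·3588·8499142809612 = 2805533046066067201,  y_4 = 24335·8499142809612+3588·57643991108495 = 413653280369188080
k=5:  x_5 = 24335·2805533046066067201+46·3588·413653280369188080 = 136545293294391499564175,  y_5 = 24335·413653280369188080+3588·2805533046066067201 = 20132505147069241043988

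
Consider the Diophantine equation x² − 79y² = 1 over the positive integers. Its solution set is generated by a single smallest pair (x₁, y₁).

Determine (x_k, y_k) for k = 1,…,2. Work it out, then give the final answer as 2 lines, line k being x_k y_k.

d=79: √d = [8; 1,7,1,16] (ℓ=4, even), read p_3/q_3
a_0=8:  p_0=8·1+0=8,  q_0=8·0+1=1
…
a_2=7:  p_2=7·9+8=71,  q_2=7·1+1=8
a_3=1:  p_3=1·71+9=80,  q_3=1·8+1=9
fundamental: x₁=80, y₁=9  (since 6400 − 79·81 = 1)
n=2: (80,9)∘(80,9) = (80·80+79·9·9, 80·9+9·80) = (12799,1440)

80 9
12799 1440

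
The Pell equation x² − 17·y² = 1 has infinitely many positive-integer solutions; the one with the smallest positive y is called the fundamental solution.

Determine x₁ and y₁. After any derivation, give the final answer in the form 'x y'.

33 8

d=17: √d = [4; 8] (ℓ=1, odd), read p_1/q_1
i=0: a=4 ⇒ p=4, q=1
i=1: a=8 ⇒ p=33, q=8
(x₁, y₁) = (33, 8);  33² − 17·8² = 1 ✓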